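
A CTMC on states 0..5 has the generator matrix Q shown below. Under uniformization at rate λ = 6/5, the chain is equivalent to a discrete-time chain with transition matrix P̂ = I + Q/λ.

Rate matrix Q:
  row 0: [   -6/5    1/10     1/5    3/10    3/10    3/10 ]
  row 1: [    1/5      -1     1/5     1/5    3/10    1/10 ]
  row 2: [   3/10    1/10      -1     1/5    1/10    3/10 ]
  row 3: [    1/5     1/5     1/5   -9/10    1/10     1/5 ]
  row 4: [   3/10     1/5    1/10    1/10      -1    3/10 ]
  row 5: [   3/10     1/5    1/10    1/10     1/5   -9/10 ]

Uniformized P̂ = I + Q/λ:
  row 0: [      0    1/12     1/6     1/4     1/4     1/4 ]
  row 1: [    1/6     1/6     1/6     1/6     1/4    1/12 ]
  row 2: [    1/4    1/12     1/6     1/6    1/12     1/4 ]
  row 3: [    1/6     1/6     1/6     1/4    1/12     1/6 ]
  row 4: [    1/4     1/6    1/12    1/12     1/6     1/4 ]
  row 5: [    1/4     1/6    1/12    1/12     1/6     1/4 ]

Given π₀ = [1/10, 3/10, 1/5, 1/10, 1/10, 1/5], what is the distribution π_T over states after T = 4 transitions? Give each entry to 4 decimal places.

t=0: π = [0.1000, 0.3000, 0.2000, 0.1000, 0.1000, 0.2000]
t=1: π = [0.1917, 0.1417, 0.1417, 0.1583, 0.1750, 0.1917]
t=2: π = [0.1771, 0.1389, 0.1361, 0.1653, 0.1694, 0.2132]
t=3: π = [0.1804, 0.1406, 0.1348, 0.1633, 0.1679, 0.2131]
t=4: π = [0.1796, 0.1404, 0.1349, 0.1636, 0.1686, 0.2130]

π = [0.1796, 0.1404, 0.1349, 0.1636, 0.1686, 0.2130]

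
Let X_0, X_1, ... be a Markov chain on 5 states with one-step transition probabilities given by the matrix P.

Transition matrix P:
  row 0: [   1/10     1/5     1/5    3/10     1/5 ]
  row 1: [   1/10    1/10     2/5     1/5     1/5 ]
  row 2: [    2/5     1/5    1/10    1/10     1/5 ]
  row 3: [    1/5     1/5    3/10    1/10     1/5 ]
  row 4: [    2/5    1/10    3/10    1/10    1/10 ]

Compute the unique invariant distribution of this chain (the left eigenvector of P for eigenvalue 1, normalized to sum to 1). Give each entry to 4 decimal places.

π = [0.2441, 0.1653, 0.2434, 0.1654, 0.1818]

Balance equations π_j = Σ_i π_i·P[i][j]:
  π_0 = 1/10·π_0 + 1/10·π_1 + 2/5·π_2 + 1/5·π_3 + 2/5·π_4
  π_1 = 1/5·π_0 + 1/10·π_1 + 1/5·π_2 + 1/5·π_3 + 1/10·π_4
  π_2 = 1/5·π_0 + 2/5·π_1 + 1/10·π_2 + 3/10·π_3 + 3/10·π_4
  π_3 = 3/10·π_0 + 1/5·π_1 + 1/10·π_2 + 1/10·π_3 + 1/10·π_4
  normalize: π_0 + π_1 + π_2 + π_3 + π_4 = 1
Solving the linear system gives exactly π = [1979/8107, 20/121, 3947/16214, 2681/16214, 2/11].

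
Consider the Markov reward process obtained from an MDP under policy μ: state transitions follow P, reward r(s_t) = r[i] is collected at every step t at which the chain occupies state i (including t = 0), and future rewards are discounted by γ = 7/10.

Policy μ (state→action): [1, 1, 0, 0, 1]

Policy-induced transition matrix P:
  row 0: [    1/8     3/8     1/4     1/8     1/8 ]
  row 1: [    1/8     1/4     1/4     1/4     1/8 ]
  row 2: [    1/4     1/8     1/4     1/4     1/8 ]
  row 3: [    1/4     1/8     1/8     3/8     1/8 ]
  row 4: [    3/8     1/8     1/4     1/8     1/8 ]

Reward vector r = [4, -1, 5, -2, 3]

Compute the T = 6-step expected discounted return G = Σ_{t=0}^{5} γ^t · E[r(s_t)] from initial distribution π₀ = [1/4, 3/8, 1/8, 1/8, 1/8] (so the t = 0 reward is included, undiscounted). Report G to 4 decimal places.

G = 4.5682

t=0: π = [0.2500, 0.3750, 0.1250, 0.1250, 0.1250], E[r] = 1.3750, γ^t·E[r] = 1.375000, running G = 1.375000
t=1: π = [0.1875, 0.2344, 0.2344, 0.2188, 0.1250], E[r] = 1.6250, γ^t·E[r] = 1.137500, running G = 2.512500
t=2: π = [0.2129, 0.2012, 0.2227, 0.2383, 0.1250], E[r] = 1.6621, γ^t·E[r] = 0.814434, running G = 3.326934
t=3: π = [0.2139, 0.2034, 0.2202, 0.2375, 0.1250], E[r] = 1.6531, γ^t·E[r] = 0.567005, running G = 3.893939
t=4: π = [0.2135, 0.2039, 0.2203, 0.2373, 0.1250], E[r] = 1.6519, γ^t·E[r] = 0.396610, running G = 4.290549
t=5: π = [0.2135, 0.2039, 0.2203, 0.2374, 0.1250], E[r] = 1.6519, γ^t·E[r] = 0.277638, running G = 4.568187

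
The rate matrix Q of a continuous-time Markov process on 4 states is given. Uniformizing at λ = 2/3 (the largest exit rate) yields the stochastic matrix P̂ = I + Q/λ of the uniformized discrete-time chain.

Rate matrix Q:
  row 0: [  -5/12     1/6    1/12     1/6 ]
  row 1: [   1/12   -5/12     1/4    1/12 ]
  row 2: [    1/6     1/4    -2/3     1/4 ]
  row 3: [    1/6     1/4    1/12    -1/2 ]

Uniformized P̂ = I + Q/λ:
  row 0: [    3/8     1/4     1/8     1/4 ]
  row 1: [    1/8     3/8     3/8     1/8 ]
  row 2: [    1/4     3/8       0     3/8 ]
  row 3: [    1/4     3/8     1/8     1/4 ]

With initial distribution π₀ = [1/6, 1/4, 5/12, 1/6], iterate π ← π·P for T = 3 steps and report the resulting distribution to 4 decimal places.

π = [0.2363, 0.3455, 0.1867, 0.2314]

t=0: π = [0.1667, 0.2500, 0.4167, 0.1667]
t=1: π = [0.2396, 0.3542, 0.1354, 0.2708]
t=2: π = [0.2357, 0.3451, 0.1966, 0.2227]
t=3: π = [0.2363, 0.3455, 0.1867, 0.2314]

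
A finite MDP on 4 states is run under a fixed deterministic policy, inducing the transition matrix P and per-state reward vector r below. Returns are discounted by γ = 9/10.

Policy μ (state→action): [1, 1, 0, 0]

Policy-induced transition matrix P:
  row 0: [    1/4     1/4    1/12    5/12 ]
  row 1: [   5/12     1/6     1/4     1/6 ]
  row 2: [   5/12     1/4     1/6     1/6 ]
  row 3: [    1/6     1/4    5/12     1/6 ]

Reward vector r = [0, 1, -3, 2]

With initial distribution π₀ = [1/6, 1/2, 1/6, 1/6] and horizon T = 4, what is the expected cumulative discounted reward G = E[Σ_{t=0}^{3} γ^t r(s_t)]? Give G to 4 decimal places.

G = 0.3873

t=0: π = [0.1667, 0.5000, 0.1667, 0.1667], E[r] = 0.3333, γ^t·E[r] = 0.333333, running G = 0.333333
t=1: π = [0.3472, 0.2083, 0.2361, 0.2083], E[r] = -0.0833, γ^t·E[r] = -0.075000, running G = 0.258333
t=2: π = [0.3067, 0.2326, 0.2072, 0.2535], E[r] = 0.1181, γ^t·E[r] = 0.095625, running G = 0.353958
t=3: π = [0.3022, 0.2306, 0.2239, 0.2433], E[r] = 0.0457, γ^t·E[r] = 0.033328, running G = 0.387286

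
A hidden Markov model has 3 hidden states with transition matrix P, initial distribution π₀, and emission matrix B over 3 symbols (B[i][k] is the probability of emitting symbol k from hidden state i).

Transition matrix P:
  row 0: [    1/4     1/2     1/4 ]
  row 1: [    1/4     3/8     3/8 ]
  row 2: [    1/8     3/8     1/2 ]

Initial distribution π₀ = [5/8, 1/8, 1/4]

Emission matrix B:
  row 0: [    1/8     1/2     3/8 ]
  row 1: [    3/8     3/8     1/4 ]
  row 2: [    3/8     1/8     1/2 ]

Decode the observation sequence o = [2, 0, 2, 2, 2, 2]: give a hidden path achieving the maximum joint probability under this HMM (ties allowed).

t=0: δ = [2.344e-01, 3.125e-02, 1.250e-01]  (obs o_0=2)
t=1: δ = [7.324e-03, 4.395e-02, 2.344e-02]  ψ = [0, 0, 2]  (obs o_1=0)
t=2: δ = [4.120e-03, 4.120e-03, 8.240e-03]  ψ = [1, 1, 1]  (obs o_2=2)
t=3: δ = [3.862e-04, 7.725e-04, 2.060e-03]  ψ = [0, 2, 2]  (obs o_3=2)
t=4: δ = [9.656e-05, 1.931e-04, 5.150e-04]  ψ = [2, 2, 2]  (obs o_4=2)
t=5: δ = [2.414e-05, 4.828e-05, 1.287e-04]  ψ = [2, 2, 2]  (obs o_5=2)
backtrack: best end state = 2; path = [0, 1, 2, 2, 2, 2]

path = [0, 1, 2, 2, 2, 2]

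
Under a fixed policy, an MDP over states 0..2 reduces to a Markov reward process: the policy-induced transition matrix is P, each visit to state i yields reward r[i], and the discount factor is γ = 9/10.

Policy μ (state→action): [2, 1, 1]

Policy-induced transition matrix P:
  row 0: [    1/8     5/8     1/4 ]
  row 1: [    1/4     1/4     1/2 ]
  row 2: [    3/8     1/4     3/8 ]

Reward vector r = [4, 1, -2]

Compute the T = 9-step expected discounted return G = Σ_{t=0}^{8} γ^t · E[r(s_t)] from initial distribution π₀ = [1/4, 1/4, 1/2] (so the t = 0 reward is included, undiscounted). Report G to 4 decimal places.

G = 3.5919

t=0: π = [0.2500, 0.2500, 0.5000], E[r] = 0.2500, γ^t·E[r] = 0.250000, running G = 0.250000
t=1: π = [0.2813, 0.3438, 0.3750], E[r] = 0.7188, γ^t·E[r] = 0.646875, running G = 0.896875
t=2: π = [0.2617, 0.3555, 0.3828], E[r] = 0.6367, γ^t·E[r] = 0.515742, running G = 1.412617
t=3: π = [0.2651, 0.3481, 0.3867], E[r] = 0.6353, γ^t·E[r] = 0.463100, running G = 1.875717
t=4: π = [0.2652, 0.3494, 0.3854], E[r] = 0.6395, γ^t·E[r] = 0.419553, running G = 2.295270
t=5: π = [0.2650, 0.3494, 0.3855], E[r] = 0.6385, γ^t·E[r] = 0.377017, running G = 2.672287
t=6: π = [0.2651, 0.3494, 0.3856], E[r] = 0.6385, γ^t·E[r] = 0.339341, running G = 3.011628
t=7: π = [0.2651, 0.3494, 0.3855], E[r] = 0.6386, γ^t·E[r] = 0.305423, running G = 3.317051
t=8: π = [0.2651, 0.3494, 0.3855], E[r] = 0.6386, γ^t·E[r] = 0.274876, running G = 3.591927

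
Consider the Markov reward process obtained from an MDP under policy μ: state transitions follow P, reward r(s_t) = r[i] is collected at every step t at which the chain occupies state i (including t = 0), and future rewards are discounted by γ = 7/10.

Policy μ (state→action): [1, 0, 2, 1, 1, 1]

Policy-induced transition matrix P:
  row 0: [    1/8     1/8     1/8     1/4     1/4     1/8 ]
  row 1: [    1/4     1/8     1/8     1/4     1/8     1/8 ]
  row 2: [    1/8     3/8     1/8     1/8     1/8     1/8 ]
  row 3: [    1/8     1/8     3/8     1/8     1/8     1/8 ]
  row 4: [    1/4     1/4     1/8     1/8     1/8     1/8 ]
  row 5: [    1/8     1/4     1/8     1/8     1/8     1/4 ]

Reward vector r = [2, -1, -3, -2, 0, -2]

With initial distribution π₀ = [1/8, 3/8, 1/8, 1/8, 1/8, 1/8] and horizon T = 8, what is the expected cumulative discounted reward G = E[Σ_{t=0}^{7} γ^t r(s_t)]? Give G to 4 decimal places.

G = -3.1013

t=0: π = [0.1250, 0.3750, 0.1250, 0.1250, 0.1250, 0.1250], E[r] = -1.0000, γ^t·E[r] = -1.000000, running G = -1.000000
t=1: π = [0.1875, 0.1875, 0.1563, 0.1875, 0.1406, 0.1406], E[r] = -0.9375, γ^t·E[r] = -0.656250, running G = -1.656250
t=2: π = [0.1660, 0.1992, 0.1719, 0.1719, 0.1484, 0.1426], E[r] = -1.0117, γ^t·E[r] = -0.495742, running G = -2.151992
t=3: π = [0.1685, 0.2043, 0.1680, 0.1707, 0.1458, 0.1428], E[r] = -0.9983, γ^t·E[r] = -0.342414, running G = -2.494406
t=4: π = [0.1688, 0.2031, 0.1677, 0.1716, 0.1461, 0.1429], E[r] = -0.9974, γ^t·E[r] = -0.239485, running G = -2.733891
t=5: π = [0.1686, 0.2030, 0.1679, 0.1715, 0.1461, 0.1429], E[r] = -0.9981, γ^t·E[r] = -0.167754, running G = -2.901644
t=6: π = [0.1686, 0.2031, 0.1679, 0.1715, 0.1461, 0.1429], E[r] = -0.9981, γ^t·E[r] = -0.117420, running G = -3.019064
t=7: π = [0.1686, 0.2031, 0.1679, 0.1715, 0.1461, 0.1429], E[r] = -0.9980, γ^t·E[r] = -0.082192, running G = -3.101257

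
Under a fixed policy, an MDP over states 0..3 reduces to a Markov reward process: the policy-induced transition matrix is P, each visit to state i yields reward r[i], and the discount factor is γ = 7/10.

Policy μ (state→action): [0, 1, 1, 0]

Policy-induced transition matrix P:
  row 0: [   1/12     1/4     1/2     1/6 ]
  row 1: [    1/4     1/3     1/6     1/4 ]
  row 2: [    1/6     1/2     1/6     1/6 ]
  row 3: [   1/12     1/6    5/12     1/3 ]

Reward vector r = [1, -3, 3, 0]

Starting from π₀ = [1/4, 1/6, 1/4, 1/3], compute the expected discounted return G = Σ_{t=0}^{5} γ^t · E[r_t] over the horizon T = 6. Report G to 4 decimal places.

t=0: π = [0.2500, 0.1667, 0.2500, 0.3333], E[r] = 0.5000, γ^t·E[r] = 0.500000, running G = 0.500000
t=1: π = [0.1319, 0.2986, 0.3333, 0.2361], E[r] = 0.2361, γ^t·E[r] = 0.165278, running G = 0.665278
t=2: π = [0.1609, 0.3385, 0.2697, 0.2309], E[r] = -0.0457, γ^t·E[r] = -0.022402, running G = 0.642876
t=3: π = [0.1622, 0.3264, 0.2780, 0.2334], E[r] = 0.0171, γ^t·E[r] = 0.005872, running G = 0.648748
t=4: π = [0.1609, 0.3273, 0.2791, 0.2328], E[r] = 0.0164, γ^t·E[r] = 0.003933, running G = 0.652681
t=5: π = [0.1611, 0.3276, 0.2785, 0.2327], E[r] = 0.0137, γ^t·E[r] = 0.002297, running G = 0.654978

G = 0.6550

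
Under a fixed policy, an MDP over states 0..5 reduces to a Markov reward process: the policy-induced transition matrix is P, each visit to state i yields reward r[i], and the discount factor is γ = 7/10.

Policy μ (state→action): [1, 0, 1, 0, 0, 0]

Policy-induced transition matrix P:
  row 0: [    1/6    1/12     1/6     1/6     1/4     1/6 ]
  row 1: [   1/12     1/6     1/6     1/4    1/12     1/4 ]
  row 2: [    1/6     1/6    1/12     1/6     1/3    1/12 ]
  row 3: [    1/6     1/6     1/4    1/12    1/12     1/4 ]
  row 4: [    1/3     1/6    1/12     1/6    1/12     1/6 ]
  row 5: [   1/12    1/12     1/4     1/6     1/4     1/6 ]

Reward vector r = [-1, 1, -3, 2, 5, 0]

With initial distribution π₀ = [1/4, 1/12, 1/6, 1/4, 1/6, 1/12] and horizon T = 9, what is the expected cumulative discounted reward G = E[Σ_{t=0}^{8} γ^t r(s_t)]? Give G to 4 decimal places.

G = 2.2073

t=0: π = [0.2500, 0.0833, 0.1667, 0.2500, 0.1667, 0.0833], E[r] = 0.6667, γ^t·E[r] = 0.666667, running G = 0.666667
t=1: π = [0.1806, 0.1389, 0.1667, 0.1528, 0.1806, 0.1806], E[r] = 0.6667, γ^t·E[r] = 0.466667, running G = 1.133333
t=2: π = [0.1701, 0.1366, 0.1655, 0.1655, 0.1852, 0.1771], E[r] = 0.7269, γ^t·E[r] = 0.356157, running G = 1.489491
t=3: π = [0.1714, 0.1377, 0.1660, 0.1643, 0.1826, 0.1780], E[r] = 0.7098, γ^t·E[r] = 0.243455, running G = 1.732945
t=4: π = [0.1708, 0.1375, 0.1661, 0.1645, 0.1831, 0.1780], E[r] = 0.7126, γ^t·E[r] = 0.171096, running G = 1.904041
t=5: π = [0.1709, 0.1376, 0.1661, 0.1644, 0.1830, 0.1780], E[r] = 0.7123, γ^t·E[r] = 0.119709, running G = 2.023750
t=6: π = [0.1709, 0.1376, 0.1661, 0.1644, 0.1830, 0.1780], E[r] = 0.7123, γ^t·E[r] = 0.083800, running G = 2.107549
t=7: π = [0.1709, 0.1376, 0.1661, 0.1644, 0.1830, 0.1780], E[r] = 0.7123, γ^t·E[r] = 0.058659, running G = 2.166208
t=8: π = [0.1709, 0.1376, 0.1661, 0.1644, 0.1830, 0.1780], E[r] = 0.7123, γ^t·E[r] = 0.041062, running G = 2.207270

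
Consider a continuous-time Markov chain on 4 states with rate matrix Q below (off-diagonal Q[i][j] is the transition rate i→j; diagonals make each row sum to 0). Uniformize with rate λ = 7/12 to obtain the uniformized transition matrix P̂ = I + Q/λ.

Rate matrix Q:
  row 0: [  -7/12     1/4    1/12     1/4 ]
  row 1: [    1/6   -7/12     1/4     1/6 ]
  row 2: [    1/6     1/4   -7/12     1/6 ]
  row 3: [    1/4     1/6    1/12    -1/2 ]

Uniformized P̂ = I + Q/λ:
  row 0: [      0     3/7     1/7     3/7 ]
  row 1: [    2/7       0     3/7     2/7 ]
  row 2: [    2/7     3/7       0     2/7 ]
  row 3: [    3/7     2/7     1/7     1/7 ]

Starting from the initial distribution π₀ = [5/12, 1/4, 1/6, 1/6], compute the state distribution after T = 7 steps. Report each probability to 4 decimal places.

t=0: π = [0.4167, 0.2500, 0.1667, 0.1667]
t=1: π = [0.1905, 0.2976, 0.1905, 0.3214]
t=2: π = [0.2772, 0.2551, 0.2007, 0.2670]
t=3: π = [0.2447, 0.2811, 0.1871, 0.2872]
t=4: π = [0.2568, 0.2671, 0.1964, 0.2796]
t=5: π = [0.2523, 0.2742, 0.1911, 0.2825]
t=6: π = [0.2540, 0.2707, 0.1939, 0.2814]
t=7: π = [0.2533, 0.2723, 0.1925, 0.2818]

π = [0.2533, 0.2723, 0.1925, 0.2818]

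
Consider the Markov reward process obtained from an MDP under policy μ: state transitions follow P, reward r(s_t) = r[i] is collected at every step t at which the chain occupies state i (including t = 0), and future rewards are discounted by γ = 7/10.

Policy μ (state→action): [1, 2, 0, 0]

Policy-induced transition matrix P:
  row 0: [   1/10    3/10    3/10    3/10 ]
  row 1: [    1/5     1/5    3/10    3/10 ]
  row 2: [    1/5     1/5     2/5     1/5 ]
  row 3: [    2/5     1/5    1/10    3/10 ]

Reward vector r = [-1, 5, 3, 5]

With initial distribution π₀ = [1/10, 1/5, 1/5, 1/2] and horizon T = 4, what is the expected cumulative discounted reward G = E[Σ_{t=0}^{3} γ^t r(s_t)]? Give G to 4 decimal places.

G = 8.5457

t=0: π = [0.1000, 0.2000, 0.2000, 0.5000], E[r] = 4.0000, γ^t·E[r] = 4.000000, running G = 4.000000
t=1: π = [0.2900, 0.2100, 0.2200, 0.2800], E[r] = 2.8200, γ^t·E[r] = 1.974000, running G = 5.974000
t=2: π = [0.2270, 0.2290, 0.2660, 0.2780], E[r] = 3.1060, γ^t·E[r] = 1.521940, running G = 7.495940
t=3: π = [0.2329, 0.2227, 0.2710, 0.2734], E[r] = 3.0606, γ^t·E[r] = 1.049786, running G = 8.545726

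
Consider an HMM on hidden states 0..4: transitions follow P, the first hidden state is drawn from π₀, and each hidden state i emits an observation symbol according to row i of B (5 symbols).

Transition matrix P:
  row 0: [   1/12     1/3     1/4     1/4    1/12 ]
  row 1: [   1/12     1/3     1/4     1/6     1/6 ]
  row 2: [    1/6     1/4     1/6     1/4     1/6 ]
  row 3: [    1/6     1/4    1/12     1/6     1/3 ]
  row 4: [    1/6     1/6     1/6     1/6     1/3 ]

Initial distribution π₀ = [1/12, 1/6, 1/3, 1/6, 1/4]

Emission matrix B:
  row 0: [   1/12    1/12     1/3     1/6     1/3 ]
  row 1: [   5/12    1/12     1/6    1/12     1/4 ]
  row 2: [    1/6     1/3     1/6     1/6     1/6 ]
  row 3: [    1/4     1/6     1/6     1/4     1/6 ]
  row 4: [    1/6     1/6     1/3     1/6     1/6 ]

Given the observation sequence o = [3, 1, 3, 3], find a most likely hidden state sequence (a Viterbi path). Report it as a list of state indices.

path = [2, 2, 3, 4]

t=0: δ = [1.389e-02, 1.389e-02, 5.556e-02, 4.167e-02, 4.167e-02]  (obs o_0=3)
t=1: δ = [7.716e-04, 1.157e-03, 3.086e-03, 2.315e-03, 2.315e-03]  ψ = [2, 2, 2, 2, 3]  (obs o_1=1)
t=2: δ = [8.573e-05, 6.430e-05, 8.573e-05, 1.929e-04, 1.286e-04]  ψ = [2, 2, 2, 2, 3]  (obs o_2=3)
t=3: δ = [5.358e-06, 4.019e-06, 3.572e-06, 8.038e-06, 1.072e-05]  ψ = [3, 3, 0, 3, 3]  (obs o_3=3)
backtrack: best end state = 4; path = [2, 2, 3, 4]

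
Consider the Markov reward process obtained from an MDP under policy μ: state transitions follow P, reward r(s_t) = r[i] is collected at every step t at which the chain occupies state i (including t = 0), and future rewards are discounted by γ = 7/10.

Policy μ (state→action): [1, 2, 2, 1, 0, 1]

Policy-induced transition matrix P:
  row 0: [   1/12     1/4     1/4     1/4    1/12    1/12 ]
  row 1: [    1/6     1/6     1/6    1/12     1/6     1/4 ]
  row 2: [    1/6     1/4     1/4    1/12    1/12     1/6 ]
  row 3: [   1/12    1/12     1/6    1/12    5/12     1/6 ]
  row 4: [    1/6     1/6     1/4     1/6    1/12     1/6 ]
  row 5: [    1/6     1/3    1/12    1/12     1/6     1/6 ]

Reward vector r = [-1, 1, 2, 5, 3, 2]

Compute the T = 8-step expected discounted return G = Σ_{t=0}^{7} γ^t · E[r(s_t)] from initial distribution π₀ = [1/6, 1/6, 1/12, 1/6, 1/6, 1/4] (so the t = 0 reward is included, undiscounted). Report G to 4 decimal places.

G = 6.0388

t=0: π = [0.1667, 0.1667, 0.0833, 0.1667, 0.1667, 0.2500], E[r] = 2.0000, γ^t·E[r] = 2.000000, running G = 2.000000
t=1: π = [0.1389, 0.2153, 0.1806, 0.1250, 0.1736, 0.1667], E[r] = 1.9167, γ^t·E[r] = 1.341667, running G = 3.341667
t=2: π = [0.1447, 0.2106, 0.1939, 0.1209, 0.1568, 0.1730], E[r] = 1.8750, γ^t·E[r] = 0.918750, running G = 4.260417
t=3: π = [0.1445, 0.2136, 0.1935, 0.1205, 0.1556, 0.1722], E[r] = 1.8699, γ^t·E[r] = 0.641388, running G = 4.901805
t=4: π = [0.1446, 0.2135, 0.1935, 0.1204, 0.1557, 0.1724], E[r] = 1.8696, γ^t·E[r] = 0.448891, running G = 5.350695
t=5: π = [0.1446, 0.2135, 0.1934, 0.1204, 0.1556, 0.1724], E[r] = 1.8695, γ^t·E[r] = 0.314211, running G = 5.664907
t=6: π = [0.1446, 0.2135, 0.1934, 0.1204, 0.1556, 0.1724], E[r] = 1.8695, γ^t·E[r] = 0.219949, running G = 5.884856
t=7: π = [0.1446, 0.2135, 0.1934, 0.1204, 0.1556, 0.1724], E[r] = 1.8695, γ^t·E[r] = 0.153964, running G = 6.038821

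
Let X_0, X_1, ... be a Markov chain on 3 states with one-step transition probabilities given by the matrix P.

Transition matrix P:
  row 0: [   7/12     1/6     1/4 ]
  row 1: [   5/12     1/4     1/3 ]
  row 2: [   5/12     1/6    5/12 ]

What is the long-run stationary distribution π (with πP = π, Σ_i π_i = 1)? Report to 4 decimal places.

π = [0.5000, 0.1818, 0.3182]

Balance equations π_j = Σ_i π_i·P[i][j]:
  π_0 = 7/12·π_0 + 5/12·π_1 + 5/12·π_2
  π_1 = 1/6·π_0 + 1/4·π_1 + 1/6·π_2
  normalize: π_0 + π_1 + π_2 = 1
Solving the linear system gives exactly π = [1/2, 2/11, 7/22].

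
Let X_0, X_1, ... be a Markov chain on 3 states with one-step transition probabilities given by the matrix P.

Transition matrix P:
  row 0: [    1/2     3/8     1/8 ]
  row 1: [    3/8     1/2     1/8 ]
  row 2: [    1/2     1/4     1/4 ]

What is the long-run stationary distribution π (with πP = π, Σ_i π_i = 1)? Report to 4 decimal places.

π = [0.4490, 0.4082, 0.1429]

Balance equations π_j = Σ_i π_i·P[i][j]:
  π_0 = 1/2·π_0 + 3/8·π_1 + 1/2·π_2
  π_1 = 3/8·π_0 + 1/2·π_1 + 1/4·π_2
  normalize: π_0 + π_1 + π_2 = 1
Solving the linear system gives exactly π = [22/49, 20/49, 1/7].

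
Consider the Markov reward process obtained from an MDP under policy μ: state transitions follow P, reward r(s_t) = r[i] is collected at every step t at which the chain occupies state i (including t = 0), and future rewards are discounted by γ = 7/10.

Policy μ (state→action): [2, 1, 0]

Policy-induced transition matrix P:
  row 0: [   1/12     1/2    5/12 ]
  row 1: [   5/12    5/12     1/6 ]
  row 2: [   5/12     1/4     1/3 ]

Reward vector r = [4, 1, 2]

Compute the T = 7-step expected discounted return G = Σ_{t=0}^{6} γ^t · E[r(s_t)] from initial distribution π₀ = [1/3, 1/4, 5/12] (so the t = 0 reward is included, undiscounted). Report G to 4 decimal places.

G = 7.0182

t=0: π = [0.3333, 0.2500, 0.4167], E[r] = 2.4167, γ^t·E[r] = 2.416667, running G = 2.416667
t=1: π = [0.3056, 0.3750, 0.3194], E[r] = 2.2361, γ^t·E[r] = 1.565278, running G = 3.981944
t=2: π = [0.3148, 0.3889, 0.2963], E[r] = 2.2407, γ^t·E[r] = 1.097963, running G = 5.079907
t=3: π = [0.3117, 0.3935, 0.2948], E[r] = 2.2299, γ^t·E[r] = 0.764869, running G = 5.844776
t=4: π = [0.3128, 0.3935, 0.2937], E[r] = 2.2320, γ^t·E[r] = 0.535902, running G = 6.380678
t=5: π = [0.3124, 0.3938, 0.2938], E[r] = 2.2311, γ^t·E[r] = 0.374973, running G = 6.755651
t=6: π = [0.3125, 0.3937, 0.2937], E[r] = 2.2313, γ^t·E[r] = 0.262513, running G = 7.018165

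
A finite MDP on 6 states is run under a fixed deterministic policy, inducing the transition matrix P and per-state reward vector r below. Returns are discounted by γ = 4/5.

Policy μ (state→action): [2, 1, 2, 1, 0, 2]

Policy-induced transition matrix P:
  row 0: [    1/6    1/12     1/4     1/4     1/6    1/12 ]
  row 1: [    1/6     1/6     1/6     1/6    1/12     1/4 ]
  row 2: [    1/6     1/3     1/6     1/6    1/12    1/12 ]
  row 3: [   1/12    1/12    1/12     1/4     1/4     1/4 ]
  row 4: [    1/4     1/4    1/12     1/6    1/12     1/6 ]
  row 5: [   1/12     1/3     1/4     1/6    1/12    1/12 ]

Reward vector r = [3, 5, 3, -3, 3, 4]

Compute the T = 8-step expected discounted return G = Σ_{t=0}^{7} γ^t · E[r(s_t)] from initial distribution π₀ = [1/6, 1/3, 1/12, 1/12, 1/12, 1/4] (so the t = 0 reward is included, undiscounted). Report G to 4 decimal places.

G = 11.0391

t=0: π = [0.1667, 0.3333, 0.0833, 0.0833, 0.0833, 0.2500], E[r] = 3.4167, γ^t·E[r] = 3.416667, running G = 3.416667
t=1: π = [0.1458, 0.2083, 0.1875, 0.1875, 0.1111, 0.1597], E[r] = 2.4514, γ^t·E[r] = 1.961111, running G = 5.377778
t=2: π = [0.1470, 0.2060, 0.1672, 0.1944, 0.1267, 0.1586], E[r] = 2.4039, γ^t·E[r] = 1.538519, running G = 6.916296
t=3: π = [0.1478, 0.2031, 0.1654, 0.1951, 0.1280, 0.1606], E[r] = 2.3961, γ^t·E[r] = 1.226790, running G = 8.143086
t=4: π = [0.1477, 0.2031, 0.1654, 0.1952, 0.1282, 0.1604], E[r] = 2.3951, γ^t·E[r] = 0.981024, running G = 9.124110
t=5: π = [0.1477, 0.2031, 0.1654, 0.1952, 0.1282, 0.1604], E[r] = 2.3951, γ^t·E[r] = 0.784820, running G = 9.908931
t=6: π = [0.1477, 0.2031, 0.1654, 0.1952, 0.1282, 0.1604], E[r] = 2.3951, γ^t·E[r] = 0.627850, running G = 10.536780
t=7: π = [0.1477, 0.2031, 0.1654, 0.1952, 0.1282, 0.1604], E[r] = 2.3951, γ^t·E[r] = 0.502280, running G = 11.039060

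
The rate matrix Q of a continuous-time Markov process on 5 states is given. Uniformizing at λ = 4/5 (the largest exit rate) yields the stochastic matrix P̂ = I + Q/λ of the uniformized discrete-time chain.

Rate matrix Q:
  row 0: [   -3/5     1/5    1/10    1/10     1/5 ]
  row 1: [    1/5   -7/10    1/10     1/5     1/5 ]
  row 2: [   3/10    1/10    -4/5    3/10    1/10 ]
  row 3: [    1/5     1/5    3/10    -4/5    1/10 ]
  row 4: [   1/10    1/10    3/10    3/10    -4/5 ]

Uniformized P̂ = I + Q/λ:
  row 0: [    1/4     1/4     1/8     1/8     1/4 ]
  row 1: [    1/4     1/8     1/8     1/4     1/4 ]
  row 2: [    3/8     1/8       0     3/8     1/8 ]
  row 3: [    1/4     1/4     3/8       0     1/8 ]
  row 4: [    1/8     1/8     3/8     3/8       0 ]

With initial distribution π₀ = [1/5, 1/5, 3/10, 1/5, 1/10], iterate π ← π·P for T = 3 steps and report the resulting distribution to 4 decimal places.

t=0: π = [0.2000, 0.2000, 0.3000, 0.2000, 0.1000]
t=1: π = [0.2750, 0.1750, 0.1625, 0.2250, 0.1625]
t=2: π = [0.2500, 0.1875, 0.2016, 0.2000, 0.1609]
t=3: π = [0.2551, 0.1813, 0.1900, 0.2141, 0.1596]

π = [0.2551, 0.1813, 0.1900, 0.2141, 0.1596]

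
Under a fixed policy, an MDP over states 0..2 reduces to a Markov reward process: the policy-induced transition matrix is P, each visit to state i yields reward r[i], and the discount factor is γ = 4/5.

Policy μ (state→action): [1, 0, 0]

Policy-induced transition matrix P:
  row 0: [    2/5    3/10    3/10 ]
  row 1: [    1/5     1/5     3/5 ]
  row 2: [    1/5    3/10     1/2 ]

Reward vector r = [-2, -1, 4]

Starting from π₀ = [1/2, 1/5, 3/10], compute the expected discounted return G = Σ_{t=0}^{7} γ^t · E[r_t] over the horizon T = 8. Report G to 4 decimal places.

t=0: π = [0.5000, 0.2000, 0.3000], E[r] = 0.0000, γ^t·E[r] = 0.000000, running G = 0.000000
t=1: π = [0.3000, 0.2800, 0.4200], E[r] = 0.8000, γ^t·E[r] = 0.640000, running G = 0.640000
t=2: π = [0.2600, 0.2720, 0.4680], E[r] = 1.0800, γ^t·E[r] = 0.691200, running G = 1.331200
t=3: π = [0.2520, 0.2728, 0.4752], E[r] = 1.1240, γ^t·E[r] = 0.575488, running G = 1.906688
t=4: π = [0.2504, 0.2727, 0.4769], E[r] = 1.1340, γ^t·E[r] = 0.464486, running G = 2.371174
t=5: π = [0.2501, 0.2727, 0.4772], E[r] = 1.1359, γ^t·E[r] = 0.372205, running G = 2.743380
t=6: π = [0.2500, 0.2727, 0.4773], E[r] = 1.1363, γ^t·E[r] = 0.297866, running G = 3.041245
t=7: π = [0.2500, 0.2727, 0.4773], E[r] = 1.1363, γ^t·E[r] = 0.238309, running G = 3.279554

G = 3.2796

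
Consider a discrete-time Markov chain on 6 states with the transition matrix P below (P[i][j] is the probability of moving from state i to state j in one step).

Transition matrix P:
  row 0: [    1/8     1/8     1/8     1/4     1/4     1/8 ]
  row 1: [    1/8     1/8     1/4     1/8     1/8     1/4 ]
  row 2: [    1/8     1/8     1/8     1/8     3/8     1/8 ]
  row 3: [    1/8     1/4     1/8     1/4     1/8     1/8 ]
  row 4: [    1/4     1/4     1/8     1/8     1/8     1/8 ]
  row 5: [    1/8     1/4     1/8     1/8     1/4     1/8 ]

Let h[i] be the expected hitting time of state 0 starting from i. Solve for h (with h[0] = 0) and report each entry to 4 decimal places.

h = [0.0000, 6.7362, 6.5638, 6.7710, 5.9246, 6.6652]

First-step conditioning: h[0] = 0; for i ≠ 0, h[i] = 1 + Σ_k P[i][k]·h[k].
  h[1] = 1 + 1/8·h[1] + 1/4·h[2] + 1/8·h[3] + 1/8·h[4] + 1/4·h[5]
  h[2] = 1 + 1/8·h[1] + 1/8·h[2] + 1/8·h[3] + 3/8·h[4] + 1/8·h[5]
  h[3] = 1 + 1/4·h[1] + 1/8·h[2] + 1/4·h[3] + 1/8·h[4] + 1/8·h[5]
  h[4] = 1 + 1/4·h[1] + 1/8·h[2] + 1/8·h[3] + 1/8·h[4] + 1/8·h[5]
  h[5] = 1 + 1/4·h[1] + 1/8·h[2] + 1/8·h[3] + 1/4·h[4] + 1/8·h[5]
Solving the 5×5 linear system over states ≠ 0 gives exactly h = [0, 2324/345, 4529/690, 2336/345, 2044/345, 1533/230] (h[0] = 0 is the target).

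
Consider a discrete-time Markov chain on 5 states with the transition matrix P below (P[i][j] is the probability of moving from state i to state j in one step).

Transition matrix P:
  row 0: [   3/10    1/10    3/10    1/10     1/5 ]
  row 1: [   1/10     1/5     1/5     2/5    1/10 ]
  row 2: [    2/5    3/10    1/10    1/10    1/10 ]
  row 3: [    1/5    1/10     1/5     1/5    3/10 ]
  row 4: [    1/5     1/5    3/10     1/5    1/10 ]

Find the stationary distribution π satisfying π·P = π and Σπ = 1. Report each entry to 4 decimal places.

π = [0.2512, 0.1780, 0.2195, 0.1885, 0.1628]

Balance equations π_j = Σ_i π_i·P[i][j]:
  π_0 = 3/10·π_0 + 1/10·π_1 + 2/5·π_2 + 1/5·π_3 + 1/5·π_4
  π_1 = 1/10·π_0 + 1/5·π_1 + 3/10·π_2 + 1/10·π_3 + 1/5·π_4
  π_2 = 3/10·π_0 + 1/5·π_1 + 1/10·π_2 + 1/5·π_3 + 3/10·π_4
  π_3 = 1/10·π_0 + 2/5·π_1 + 1/10·π_2 + 1/5·π_3 + 1/5·π_4
  normalize: π_0 + π_1 + π_2 + π_3 + π_4 = 1
Solving the linear system gives exactly π = [2737/10895, 1939/10895, 2391/10895, 2054/10895, 1774/10895].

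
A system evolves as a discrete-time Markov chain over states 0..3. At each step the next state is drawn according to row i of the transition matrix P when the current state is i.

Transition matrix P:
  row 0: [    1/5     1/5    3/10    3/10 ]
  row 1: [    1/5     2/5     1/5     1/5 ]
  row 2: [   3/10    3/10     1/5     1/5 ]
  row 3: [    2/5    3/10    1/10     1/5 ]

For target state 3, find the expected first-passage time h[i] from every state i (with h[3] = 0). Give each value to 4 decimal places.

First-step conditioning: h[3] = 0; for i ≠ 3, h[i] = 1 + Σ_k P[i][k]·h[k].
  h[0] = 1 + 1/5·h[0] + 1/5·h[1] + 3/10·h[2]
  h[1] = 1 + 1/5·h[0] + 2/5·h[1] + 1/5·h[2]
  h[2] = 1 + 3/10·h[0] + 3/10·h[1] + 1/5·h[2]
Solving the 3×3 linear system over states ≠ 3 gives exactly h = [89/22, 9/2, 49/11, 0] (h[3] = 0 is the target).

h = [4.0455, 4.5000, 4.4545, 0.0000]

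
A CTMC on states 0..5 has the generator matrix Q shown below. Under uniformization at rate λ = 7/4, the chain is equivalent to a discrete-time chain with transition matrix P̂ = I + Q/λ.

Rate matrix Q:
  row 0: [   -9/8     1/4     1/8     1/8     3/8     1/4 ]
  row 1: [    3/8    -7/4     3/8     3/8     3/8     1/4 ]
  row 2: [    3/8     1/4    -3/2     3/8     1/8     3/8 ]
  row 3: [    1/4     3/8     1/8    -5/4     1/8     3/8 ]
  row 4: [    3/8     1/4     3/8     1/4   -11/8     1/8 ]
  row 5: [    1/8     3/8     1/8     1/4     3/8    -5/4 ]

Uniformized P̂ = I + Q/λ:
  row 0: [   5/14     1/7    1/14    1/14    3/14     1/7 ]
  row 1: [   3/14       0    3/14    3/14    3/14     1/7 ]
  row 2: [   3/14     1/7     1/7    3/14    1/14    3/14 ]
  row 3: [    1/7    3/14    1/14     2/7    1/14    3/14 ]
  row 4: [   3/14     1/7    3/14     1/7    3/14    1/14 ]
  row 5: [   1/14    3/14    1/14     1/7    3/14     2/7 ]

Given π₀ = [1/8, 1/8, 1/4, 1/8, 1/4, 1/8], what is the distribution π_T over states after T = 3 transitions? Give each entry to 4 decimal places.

π = [0.2059, 0.1470, 0.1255, 0.1724, 0.1716, 0.1777]

t=0: π = [0.1250, 0.1250, 0.2500, 0.1250, 0.2500, 0.1250]
t=1: π = [0.2054, 0.1429, 0.1429, 0.1786, 0.1607, 0.1696]
t=2: π = [0.2066, 0.1473, 0.1250, 0.1741, 0.1684, 0.1786]
t=3: π = [0.2059, 0.1470, 0.1255, 0.1724, 0.1716, 0.1777]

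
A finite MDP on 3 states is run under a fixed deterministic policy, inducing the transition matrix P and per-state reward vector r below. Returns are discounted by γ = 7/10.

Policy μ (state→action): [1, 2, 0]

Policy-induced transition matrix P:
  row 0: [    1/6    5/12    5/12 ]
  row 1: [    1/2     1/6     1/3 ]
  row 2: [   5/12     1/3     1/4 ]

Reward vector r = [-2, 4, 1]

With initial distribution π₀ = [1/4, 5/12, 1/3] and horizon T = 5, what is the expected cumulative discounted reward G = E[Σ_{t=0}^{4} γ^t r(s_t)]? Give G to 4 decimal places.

G = 2.9380

t=0: π = [0.2500, 0.4167, 0.3333], E[r] = 1.5000, γ^t·E[r] = 1.500000, running G = 1.500000
t=1: π = [0.3889, 0.2847, 0.3264], E[r] = 0.6875, γ^t·E[r] = 0.481250, running G = 1.981250
t=2: π = [0.3432, 0.3183, 0.3385], E[r] = 0.9253, γ^t·E[r] = 0.453420, running G = 2.434670
t=3: π = [0.3574, 0.3089, 0.3337], E[r] = 0.8545, γ^t·E[r] = 0.293078, running G = 2.727749
t=4: π = [0.3531, 0.3116, 0.3353], E[r] = 0.8757, γ^t·E[r] = 0.210264, running G = 2.938013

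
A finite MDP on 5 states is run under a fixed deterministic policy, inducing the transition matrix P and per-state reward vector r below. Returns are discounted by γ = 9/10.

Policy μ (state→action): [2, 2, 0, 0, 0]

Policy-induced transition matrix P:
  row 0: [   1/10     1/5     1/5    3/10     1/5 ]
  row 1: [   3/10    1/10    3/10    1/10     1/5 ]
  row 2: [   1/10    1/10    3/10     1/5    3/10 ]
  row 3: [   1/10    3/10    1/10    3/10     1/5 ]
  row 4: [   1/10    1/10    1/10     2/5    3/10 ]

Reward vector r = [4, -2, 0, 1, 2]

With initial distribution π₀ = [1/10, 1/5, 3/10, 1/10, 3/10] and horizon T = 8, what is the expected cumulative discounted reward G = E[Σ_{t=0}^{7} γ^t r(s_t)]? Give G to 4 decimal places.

t=0: π = [0.1000, 0.2000, 0.3000, 0.1000, 0.3000], E[r] = 0.7000, γ^t·E[r] = 0.700000, running G = 0.700000
t=1: π = [0.1400, 0.1300, 0.2100, 0.2600, 0.2600], E[r] = 1.0800, γ^t·E[r] = 0.972000, running G = 1.672000
t=2: π = [0.1260, 0.1660, 0.1820, 0.2790, 0.2470], E[r] = 0.9450, γ^t·E[r] = 0.765450, running G = 2.437450
t=3: π = [0.1332, 0.1684, 0.1822, 0.2733, 0.2429], E[r] = 0.9551, γ^t·E[r] = 0.696268, running G = 3.133718
t=4: π = [0.1337, 0.1680, 0.1834, 0.2724, 0.2425], E[r] = 0.9562, γ^t·E[r] = 0.627343, running G = 3.761061
t=5: π = [0.1336, 0.1678, 0.1837, 0.2723, 0.2426], E[r] = 0.9562, γ^t·E[r] = 0.564622, running G = 4.325683
t=6: π = [0.1336, 0.1678, 0.1837, 0.2723, 0.2426], E[r] = 0.9562, γ^t·E[r] = 0.508168, running G = 4.833851
t=7: π = [0.1336, 0.1678, 0.1837, 0.2723, 0.2426], E[r] = 0.9562, γ^t·E[r] = 0.457349, running G = 5.291200

G = 5.2912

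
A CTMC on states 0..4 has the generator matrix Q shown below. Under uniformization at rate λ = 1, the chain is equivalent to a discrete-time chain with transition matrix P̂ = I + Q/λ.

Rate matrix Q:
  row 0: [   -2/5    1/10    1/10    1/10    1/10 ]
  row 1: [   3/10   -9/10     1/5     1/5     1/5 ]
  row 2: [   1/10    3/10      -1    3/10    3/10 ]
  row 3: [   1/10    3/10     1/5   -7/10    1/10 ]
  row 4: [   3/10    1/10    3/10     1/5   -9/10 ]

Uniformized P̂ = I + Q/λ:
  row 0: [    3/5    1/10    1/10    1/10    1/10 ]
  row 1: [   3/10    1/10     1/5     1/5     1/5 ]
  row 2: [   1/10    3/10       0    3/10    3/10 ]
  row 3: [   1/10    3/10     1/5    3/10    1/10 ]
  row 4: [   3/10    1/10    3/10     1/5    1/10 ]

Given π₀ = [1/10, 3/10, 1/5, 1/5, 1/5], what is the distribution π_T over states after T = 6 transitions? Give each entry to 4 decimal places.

t=0: π = [0.1000, 0.3000, 0.2000, 0.2000, 0.2000]
t=1: π = [0.2500, 0.1800, 0.1700, 0.2300, 0.1700]
t=2: π = [0.2950, 0.1800, 0.1580, 0.2150, 0.1520]
t=3: π = [0.3139, 0.1746, 0.1541, 0.2078, 0.1496]
t=4: π = [0.3218, 0.1724, 0.1528, 0.2048, 0.1483]
t=5: π = [0.3250, 0.1715, 0.1521, 0.2036, 0.1478]
t=6: π = [0.3264, 0.1711, 0.1519, 0.2031, 0.1476]

π = [0.3264, 0.1711, 0.1519, 0.2031, 0.1476]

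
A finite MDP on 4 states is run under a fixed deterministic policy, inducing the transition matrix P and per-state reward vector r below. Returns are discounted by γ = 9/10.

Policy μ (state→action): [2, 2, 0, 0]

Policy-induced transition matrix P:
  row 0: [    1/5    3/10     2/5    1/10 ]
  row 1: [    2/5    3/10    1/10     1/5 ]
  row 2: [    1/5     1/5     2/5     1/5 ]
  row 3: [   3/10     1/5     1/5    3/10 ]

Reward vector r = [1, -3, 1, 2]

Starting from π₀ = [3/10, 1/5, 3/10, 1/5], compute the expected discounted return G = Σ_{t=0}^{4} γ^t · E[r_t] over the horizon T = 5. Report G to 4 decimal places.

t=0: π = [0.3000, 0.2000, 0.3000, 0.2000], E[r] = 0.4000, γ^t·E[r] = 0.400000, running G = 0.400000
t=1: π = [0.2600, 0.2500, 0.3000, 0.1900], E[r] = 0.1900, γ^t·E[r] = 0.171000, running G = 0.571000
t=2: π = [0.2690, 0.2510, 0.2870, 0.1930], E[r] = 0.1890, γ^t·E[r] = 0.153090, running G = 0.724090
t=3: π = [0.2695, 0.2520, 0.2861, 0.1924], E[r] = 0.1844, γ^t·E[r] = 0.134428, running G = 0.858518
t=4: π = [0.2696, 0.2522, 0.2859, 0.1923], E[r] = 0.1837, γ^t·E[r] = 0.120519, running G = 0.979037

G = 0.9790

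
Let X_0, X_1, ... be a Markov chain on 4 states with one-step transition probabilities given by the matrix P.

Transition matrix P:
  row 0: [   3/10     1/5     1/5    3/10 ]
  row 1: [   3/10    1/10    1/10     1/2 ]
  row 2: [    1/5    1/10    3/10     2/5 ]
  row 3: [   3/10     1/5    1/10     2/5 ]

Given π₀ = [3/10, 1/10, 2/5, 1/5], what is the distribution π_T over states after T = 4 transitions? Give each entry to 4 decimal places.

π = [0.2839, 0.1672, 0.1606, 0.3884]

t=0: π = [0.3000, 0.1000, 0.4000, 0.2000]
t=1: π = [0.2600, 0.1500, 0.2100, 0.3800]
t=2: π = [0.2790, 0.1640, 0.1680, 0.3890]
t=3: π = [0.2832, 0.1668, 0.1615, 0.3885]
t=4: π = [0.2839, 0.1672, 0.1606, 0.3884]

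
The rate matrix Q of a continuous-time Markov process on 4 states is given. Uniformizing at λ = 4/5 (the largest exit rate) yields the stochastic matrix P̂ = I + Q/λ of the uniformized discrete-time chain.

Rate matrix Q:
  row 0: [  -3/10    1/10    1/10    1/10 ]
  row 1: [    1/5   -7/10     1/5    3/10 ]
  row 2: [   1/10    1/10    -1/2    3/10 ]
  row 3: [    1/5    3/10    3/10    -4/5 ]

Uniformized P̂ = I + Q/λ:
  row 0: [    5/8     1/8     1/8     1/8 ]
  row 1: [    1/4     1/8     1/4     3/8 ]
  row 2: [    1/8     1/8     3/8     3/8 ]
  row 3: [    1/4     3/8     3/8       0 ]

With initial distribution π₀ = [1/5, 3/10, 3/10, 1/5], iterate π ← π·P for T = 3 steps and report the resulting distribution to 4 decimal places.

t=0: π = [0.2000, 0.3000, 0.3000, 0.2000]
t=1: π = [0.2875, 0.1750, 0.2875, 0.2500]
t=2: π = [0.3219, 0.1875, 0.2813, 0.2094]
t=3: π = [0.3355, 0.1773, 0.2711, 0.2160]

π = [0.3355, 0.1773, 0.2711, 0.2160]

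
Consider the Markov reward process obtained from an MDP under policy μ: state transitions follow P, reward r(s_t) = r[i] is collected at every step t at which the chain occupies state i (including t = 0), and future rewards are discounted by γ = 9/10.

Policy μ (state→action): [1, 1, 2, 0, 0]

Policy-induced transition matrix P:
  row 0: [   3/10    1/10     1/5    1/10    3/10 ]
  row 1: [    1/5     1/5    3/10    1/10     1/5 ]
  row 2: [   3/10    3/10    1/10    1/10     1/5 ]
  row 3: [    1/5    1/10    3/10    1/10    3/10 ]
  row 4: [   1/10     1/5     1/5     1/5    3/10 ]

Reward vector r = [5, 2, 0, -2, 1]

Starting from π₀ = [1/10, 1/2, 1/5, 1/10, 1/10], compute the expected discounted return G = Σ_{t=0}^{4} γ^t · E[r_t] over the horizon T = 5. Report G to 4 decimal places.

G = 6.0117

t=0: π = [0.1000, 0.5000, 0.2000, 0.1000, 0.1000], E[r] = 1.4000, γ^t·E[r] = 1.400000, running G = 1.400000
t=1: π = [0.2200, 0.2000, 0.2400, 0.1100, 0.2300], E[r] = 1.5100, γ^t·E[r] = 1.359000, running G = 2.759000
t=2: π = [0.2230, 0.1910, 0.2070, 0.1230, 0.2560], E[r] = 1.5070, γ^t·E[r] = 1.220670, running G = 3.979670
t=3: π = [0.2174, 0.1861, 0.2107, 0.1256, 0.2602], E[r] = 1.4682, γ^t·E[r] = 1.070318, running G = 5.049988
t=4: π = [0.2168, 0.1868, 0.2101, 0.1260, 0.2603], E[r] = 1.4658, γ^t·E[r] = 0.961692, running G = 6.011679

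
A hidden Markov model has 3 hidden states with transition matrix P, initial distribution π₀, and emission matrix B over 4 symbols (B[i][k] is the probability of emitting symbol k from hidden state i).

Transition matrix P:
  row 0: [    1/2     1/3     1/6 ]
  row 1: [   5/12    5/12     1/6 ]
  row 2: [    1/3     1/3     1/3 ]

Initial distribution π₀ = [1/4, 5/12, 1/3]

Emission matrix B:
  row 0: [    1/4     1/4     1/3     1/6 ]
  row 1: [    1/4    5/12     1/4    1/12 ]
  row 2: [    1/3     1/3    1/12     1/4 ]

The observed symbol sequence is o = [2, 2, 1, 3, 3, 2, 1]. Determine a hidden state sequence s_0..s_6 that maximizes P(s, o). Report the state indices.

t=0: δ = [8.333e-02, 1.042e-01, 2.778e-02]  (obs o_0=2)
t=1: δ = [1.447e-02, 1.085e-02, 1.447e-03]  ψ = [1, 1, 1]  (obs o_1=2)
t=2: δ = [1.808e-03, 2.009e-03, 8.038e-04]  ψ = [0, 0, 0]  (obs o_2=1)
t=3: δ = [1.507e-04, 6.977e-05, 8.372e-05]  ψ = [0, 1, 1]  (obs o_3=3)
t=4: δ = [1.256e-05, 4.186e-06, 6.977e-06]  ψ = [0, 0, 2]  (obs o_4=3)
t=5: δ = [2.093e-06, 1.047e-06, 1.938e-07]  ψ = [0, 0, 2]  (obs o_5=2)
t=6: δ = [2.616e-07, 2.907e-07, 1.163e-07]  ψ = [0, 0, 0]  (obs o_6=1)
backtrack: best end state = 1; path = [1, 0, 0, 0, 0, 0, 1]

path = [1, 0, 0, 0, 0, 0, 1]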